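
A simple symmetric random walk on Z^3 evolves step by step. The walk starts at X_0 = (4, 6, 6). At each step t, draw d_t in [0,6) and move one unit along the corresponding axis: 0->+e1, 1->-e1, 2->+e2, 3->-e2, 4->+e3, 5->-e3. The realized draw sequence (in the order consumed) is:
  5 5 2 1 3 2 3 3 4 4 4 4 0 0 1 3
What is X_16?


(4, 4, 8)

t=0: X=(4, 6, 6), d=5 → -e3, X_1=(4, 6, 5)
t=1: X=(4, 6, 5), d=5 → -e3, X_2=(4, 6, 4)
t=2: X=(4, 6, 4), d=2 → +e2, X_3=(4, 7, 4)
t=3: X=(4, 7, 4), d=1 → -e1, X_4=(3, 7, 4)
t=4: X=(3, 7, 4), d=3 → -e2, X_5=(3, 6, 4)
t=5: X=(3, 6, 4), d=2 → +e2, X_6=(3, 7, 4)
t=6: X=(3, 7, 4), d=3 → -e2, X_7=(3, 6, 4)
t=7: X=(3, 6, 4), d=3 → -e2, X_8=(3, 5, 4)
t=8: X=(3, 5, 4), d=4 → +e3, X_9=(3, 5, 5)
t=9: X=(3, 5, 5), d=4 → +e3, X_10=(3, 5, 6)
t=10: X=(3, 5, 6), d=4 → +e3, X_11=(3, 5, 7)
t=11: X=(3, 5, 7), d=4 → +e3, X_12=(3, 5, 8)
t=12: X=(3, 5, 8), d=0 → +e1, X_13=(4, 5, 8)
t=13: X=(4, 5, 8), d=0 → +e1, X_14=(5, 5, 8)
t=14: X=(5, 5, 8), d=1 → -e1, X_15=(4, 5, 8)
t=15: X=(4, 5, 8), d=3 → -e2, X_16=(4, 4, 8)


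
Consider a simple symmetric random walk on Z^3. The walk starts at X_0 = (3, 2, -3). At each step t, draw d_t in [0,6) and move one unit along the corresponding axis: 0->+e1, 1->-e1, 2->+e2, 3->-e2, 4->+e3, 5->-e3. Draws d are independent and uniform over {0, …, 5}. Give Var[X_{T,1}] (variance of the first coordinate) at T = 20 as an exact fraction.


Outcome values over d=0..5: [1, -1, 0, 0, 0, 0]
Σy = 0, Σy² = 2, M = 6
μ = 0/6 = 0,  σ² = 2/6 − (0)² = 1/3
Independent increments: Var[X_20] = 20·σ² = 20·(1/3) = 20/3

20/3


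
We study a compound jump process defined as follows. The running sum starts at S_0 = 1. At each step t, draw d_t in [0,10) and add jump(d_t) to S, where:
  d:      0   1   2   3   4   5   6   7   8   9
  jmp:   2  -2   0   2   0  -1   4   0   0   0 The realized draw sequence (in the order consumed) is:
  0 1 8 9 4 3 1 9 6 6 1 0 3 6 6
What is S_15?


19

t=0: S=1, d=0, jump=2, S_1=3
t=1: S=3, d=1, jump=-2, S_2=1
t=2: S=1, d=8, jump=0, S_3=1
t=3: S=1, d=9, jump=0, S_4=1
t=4: S=1, d=4, jump=0, S_5=1
t=5: S=1, d=3, jump=2, S_6=3
t=6: S=3, d=1, jump=-2, S_7=1
t=7: S=1, d=9, jump=0, S_8=1
t=8: S=1, d=6, jump=4, S_9=5
t=9: S=5, d=6, jump=4, S_10=9
t=10: S=9, d=1, jump=-2, S_11=7
t=11: S=7, d=0, jump=2, S_12=9
t=12: S=9, d=3, jump=2, S_13=11
t=13: S=11, d=6, jump=4, S_14=15
t=14: S=15, d=6, jump=4, S_15=19


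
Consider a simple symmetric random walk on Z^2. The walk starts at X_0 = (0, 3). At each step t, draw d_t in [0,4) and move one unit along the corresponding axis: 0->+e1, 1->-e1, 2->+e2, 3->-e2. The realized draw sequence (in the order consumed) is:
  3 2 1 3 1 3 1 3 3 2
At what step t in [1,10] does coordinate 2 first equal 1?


6

t=0: X=(0, 3), d=3 → -e2, X_1=(0, 2)
t=1: X=(0, 2), d=2 → +e2, X_2=(0, 3)
t=2: X=(0, 3), d=1 → -e1, X_3=(-1, 3)
t=3: X=(-1, 3), d=3 → -e2, X_4=(-1, 2)
t=4: X=(-1, 2), d=1 → -e1, X_5=(-2, 2)
t=5: X=(-2, 2), d=3 → -e2, X_6=(-2, 1)
t=6: X=(-2, 1), d=1 → -e1, X_7=(-3, 1)
t=7: X=(-3, 1), d=3 → -e2, X_8=(-3, 0)
t=8: X=(-3, 0), d=3 → -e2, X_9=(-3, -1)
t=9: X=(-3, -1), d=2 → +e2, X_10=(-3, 0)


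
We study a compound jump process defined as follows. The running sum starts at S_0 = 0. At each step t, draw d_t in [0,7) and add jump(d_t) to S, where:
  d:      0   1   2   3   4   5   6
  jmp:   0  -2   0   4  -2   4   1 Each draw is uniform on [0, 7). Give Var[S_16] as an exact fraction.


Outcome values over d=0..6: [0, -2, 0, 4, -2, 4, 1]
Σy = 5, Σy² = 41, M = 7
μ = 5/7 = 5/7,  σ² = 41/7 − (5/7)² = 262/49
Independent increments: Var[S_16] = 16·σ² = 16·(262/49) = 4192/49

4192/49


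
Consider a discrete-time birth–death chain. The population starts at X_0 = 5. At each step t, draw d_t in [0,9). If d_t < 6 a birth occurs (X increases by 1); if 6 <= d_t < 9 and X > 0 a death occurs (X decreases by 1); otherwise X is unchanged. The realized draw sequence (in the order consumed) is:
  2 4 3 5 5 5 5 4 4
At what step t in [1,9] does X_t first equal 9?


4

t=0: X=5, d=2 → birth, X_1=6
t=1: X=6, d=4 → birth, X_2=7
t=2: X=7, d=3 → birth, X_3=8
t=3: X=8, d=5 → birth, X_4=9
t=4: X=9, d=5 → birth, X_5=10
t=5: X=10, d=5 → birth, X_6=11
t=6: X=11, d=5 → birth, X_7=12
t=7: X=12, d=4 → birth, X_8=13
t=8: X=13, d=4 → birth, X_9=14


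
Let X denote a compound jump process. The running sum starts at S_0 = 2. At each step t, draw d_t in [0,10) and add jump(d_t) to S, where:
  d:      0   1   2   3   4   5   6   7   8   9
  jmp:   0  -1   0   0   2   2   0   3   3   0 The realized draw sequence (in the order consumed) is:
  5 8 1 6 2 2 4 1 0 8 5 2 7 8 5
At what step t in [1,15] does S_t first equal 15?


t=0: S=2, d=5, jump=2, S_1=4
t=1: S=4, d=8, jump=3, S_2=7
t=2: S=7, d=1, jump=-1, S_3=6
t=3: S=6, d=6, jump=0, S_4=6
t=4: S=6, d=2, jump=0, S_5=6
t=5: S=6, d=2, jump=0, S_6=6
t=6: S=6, d=4, jump=2, S_7=8
t=7: S=8, d=1, jump=-1, S_8=7
t=8: S=7, d=0, jump=0, S_9=7
t=9: S=7, d=8, jump=3, S_10=10
t=10: S=10, d=5, jump=2, S_11=12
t=11: S=12, d=2, jump=0, S_12=12
t=12: S=12, d=7, jump=3, S_13=15
t=13: S=15, d=8, jump=3, S_14=18
t=14: S=18, d=5, jump=2, S_15=20

13


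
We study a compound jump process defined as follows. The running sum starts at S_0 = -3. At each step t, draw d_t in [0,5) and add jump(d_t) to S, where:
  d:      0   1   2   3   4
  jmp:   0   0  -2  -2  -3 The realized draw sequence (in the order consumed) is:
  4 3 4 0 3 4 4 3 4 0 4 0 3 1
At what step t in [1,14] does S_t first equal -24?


t=0: S=-3, d=4, jump=-3, S_1=-6
t=1: S=-6, d=3, jump=-2, S_2=-8
t=2: S=-8, d=4, jump=-3, S_3=-11
t=3: S=-11, d=0, jump=0, S_4=-11
t=4: S=-11, d=3, jump=-2, S_5=-13
t=5: S=-13, d=4, jump=-3, S_6=-16
t=6: S=-16, d=4, jump=-3, S_7=-19
t=7: S=-19, d=3, jump=-2, S_8=-21
t=8: S=-21, d=4, jump=-3, S_9=-24
t=9: S=-24, d=0, jump=0, S_10=-24
t=10: S=-24, d=4, jump=-3, S_11=-27
t=11: S=-27, d=0, jump=0, S_12=-27
t=12: S=-27, d=3, jump=-2, S_13=-29
t=13: S=-29, d=1, jump=0, S_14=-29

9


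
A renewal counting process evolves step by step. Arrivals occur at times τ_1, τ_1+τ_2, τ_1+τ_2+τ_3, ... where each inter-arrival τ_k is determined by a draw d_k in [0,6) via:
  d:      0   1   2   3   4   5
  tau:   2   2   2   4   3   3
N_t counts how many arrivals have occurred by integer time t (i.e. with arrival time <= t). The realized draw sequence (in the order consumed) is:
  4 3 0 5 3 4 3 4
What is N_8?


draw d_1=4: τ_1=3, arrival time A_1=3
draw d_2=3: τ_2=4, arrival time A_2=7
draw d_3=0: τ_3=2, arrival time A_3=9
draw d_4=5: τ_4=3, arrival time A_4=12
draw d_5=3: τ_5=4, arrival time A_5=16
draw d_6=4: τ_6=3, arrival time A_6=19
draw d_7=3: τ_7=4, arrival time A_7=23
draw d_8=4: τ_8=3, arrival time A_8=26
N_t over t=0..8: 0:0 1:0 2:0 3:1 4:1 5:1 6:1 7:2 8:2

2


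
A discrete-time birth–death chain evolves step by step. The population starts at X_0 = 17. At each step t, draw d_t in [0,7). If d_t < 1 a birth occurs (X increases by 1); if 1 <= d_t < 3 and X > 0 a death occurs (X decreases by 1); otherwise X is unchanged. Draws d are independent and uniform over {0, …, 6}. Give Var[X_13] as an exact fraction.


X can drop by at most 1 per step and X_0 = 17 > T = 13, so X_t >= 17 − t >= 4 > 0 for every t <= 13: the floor at 0 (the 'and X > 0' condition) never binds. Hence X_13 = X_0 + Σ_{t<13} Y_t with i.i.d. increments Y_t = y(d_t) ∈ {+1, −1, 0}.
Outcome values over d=0..6: [1, -1, -1, 0, 0, 0, 0]
Σy = -1, Σy² = 3, M = 7
μ = -1/7 = -1/7,  σ² = 3/7 − (-1/7)² = 20/49
Independent increments: Var[X_13] = 13·σ² = 13·(20/49) = 260/49

260/49


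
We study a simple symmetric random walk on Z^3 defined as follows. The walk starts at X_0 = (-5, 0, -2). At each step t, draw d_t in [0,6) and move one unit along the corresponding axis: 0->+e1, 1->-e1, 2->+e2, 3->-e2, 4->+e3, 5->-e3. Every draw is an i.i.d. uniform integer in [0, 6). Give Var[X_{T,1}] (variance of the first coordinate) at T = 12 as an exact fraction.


Outcome values over d=0..5: [1, -1, 0, 0, 0, 0]
Σy = 0, Σy² = 2, M = 6
μ = 0/6 = 0,  σ² = 2/6 − (0)² = 1/3
Independent increments: Var[X_12] = 12·σ² = 12·(1/3) = 4

4


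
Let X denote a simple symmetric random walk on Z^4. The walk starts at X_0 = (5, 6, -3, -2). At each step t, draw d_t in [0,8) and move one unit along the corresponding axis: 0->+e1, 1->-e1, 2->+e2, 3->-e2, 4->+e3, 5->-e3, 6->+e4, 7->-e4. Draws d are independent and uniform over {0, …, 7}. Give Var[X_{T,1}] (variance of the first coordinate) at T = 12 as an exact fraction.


3

Outcome values over d=0..7: [1, -1, 0, 0, 0, 0, 0, 0]
Σy = 0, Σy² = 2, M = 8
μ = 0/8 = 0,  σ² = 2/8 − (0)² = 1/4
Independent increments: Var[X_12] = 12·σ² = 12·(1/4) = 3


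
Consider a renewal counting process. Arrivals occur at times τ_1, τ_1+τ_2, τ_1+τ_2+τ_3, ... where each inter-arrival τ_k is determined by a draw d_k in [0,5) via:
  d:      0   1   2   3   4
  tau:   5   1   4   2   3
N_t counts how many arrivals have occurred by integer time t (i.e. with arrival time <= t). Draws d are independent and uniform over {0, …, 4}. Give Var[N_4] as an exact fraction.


210384/390625

Inter-arrival values over d=0..4: [5, 1, 4, 2, 3]
Each d has probability 1/5, so the pmf of τ is: f(1) = 1/5, f(2) = 1/5, f(3) = 1/5, f(4) = 1/5, f(5) = 1/5
Let p_n(j) = P(N_n = j), with p_0 = [1]. Condition on τ_1: p_n(0) = P(τ > n), and for j >= 1, p_n(j) = Σ_{k<=n} f(k)·p_{n−k}(j−1)
p_1 = [4/5, 1/5]  (j = 0..1)
p_2 = [3/5, 9/25, 1/25]  (j = 0..2)
p_3 = [2/5, 12/25, 14/125, 1/125]  (j = 0..3)
p_4 = [1/5, 14/25, 26/125, 19/625, 1/625]  (j = 0..4)
E[N_4] = Σ j·p_4(j) = 671/625;  E[N_4²] = Σ j²·p_4(j) = 1057/625
Var[N_4] = 1057/625 − (671/625)² = 210384/390625


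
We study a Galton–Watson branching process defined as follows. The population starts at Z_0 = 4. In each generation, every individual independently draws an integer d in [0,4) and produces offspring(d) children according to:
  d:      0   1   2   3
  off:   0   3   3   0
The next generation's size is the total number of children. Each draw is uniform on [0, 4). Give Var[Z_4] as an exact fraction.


Outcome values over d=0..3: [0, 3, 3, 0]
Σy = 6, Σy² = 18, M = 4
μ = 6/4 = 3/2,  σ² = 18/4 − (3/2)² = 9/4
V_0 = 0, E_0 = 4
V_1 = 9/4·E_0 + (3/2)²·V_0 = 9;  E_1 = 6
V_2 = 9/4·E_1 + (3/2)²·V_1 = 135/4;  E_2 = 9
V_3 = 9/4·E_2 + (3/2)²·V_2 = 1539/16;  E_3 = 27/2
V_4 = 9/4·E_3 + (3/2)²·V_3 = 15795/64;  E_4 = 81/4

15795/64


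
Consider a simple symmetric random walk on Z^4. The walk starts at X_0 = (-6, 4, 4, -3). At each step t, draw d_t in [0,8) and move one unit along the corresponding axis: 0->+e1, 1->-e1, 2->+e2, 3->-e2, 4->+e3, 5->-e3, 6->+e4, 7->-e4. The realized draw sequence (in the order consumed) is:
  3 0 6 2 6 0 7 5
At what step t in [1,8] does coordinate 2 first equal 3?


t=0: X=(-6, 4, 4, -3), d=3 → -e2, X_1=(-6, 3, 4, -3)
t=1: X=(-6, 3, 4, -3), d=0 → +e1, X_2=(-5, 3, 4, -3)
t=2: X=(-5, 3, 4, -3), d=6 → +e4, X_3=(-5, 3, 4, -2)
t=3: X=(-5, 3, 4, -2), d=2 → +e2, X_4=(-5, 4, 4, -2)
t=4: X=(-5, 4, 4, -2), d=6 → +e4, X_5=(-5, 4, 4, -1)
t=5: X=(-5, 4, 4, -1), d=0 → +e1, X_6=(-4, 4, 4, -1)
t=6: X=(-4, 4, 4, -1), d=7 → -e4, X_7=(-4, 4, 4, -2)
t=7: X=(-4, 4, 4, -2), d=5 → -e3, X_8=(-4, 4, 3, -2)

1


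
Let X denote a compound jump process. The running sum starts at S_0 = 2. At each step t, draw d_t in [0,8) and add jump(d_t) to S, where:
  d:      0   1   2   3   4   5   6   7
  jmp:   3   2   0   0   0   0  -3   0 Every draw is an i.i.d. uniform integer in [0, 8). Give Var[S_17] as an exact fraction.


731/16

Outcome values over d=0..7: [3, 2, 0, 0, 0, 0, -3, 0]
Σy = 2, Σy² = 22, M = 8
μ = 2/8 = 1/4,  σ² = 22/8 − (1/4)² = 43/16
Independent increments: Var[S_17] = 17·σ² = 17·(43/16) = 731/16


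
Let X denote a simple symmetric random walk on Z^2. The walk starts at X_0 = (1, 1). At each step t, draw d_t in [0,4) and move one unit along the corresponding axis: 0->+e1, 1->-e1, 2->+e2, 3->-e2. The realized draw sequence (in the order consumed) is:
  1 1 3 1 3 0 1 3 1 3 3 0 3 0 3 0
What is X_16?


t=0: X=(1, 1), d=1 → -e1, X_1=(0, 1)
t=1: X=(0, 1), d=1 → -e1, X_2=(-1, 1)
t=2: X=(-1, 1), d=3 → -e2, X_3=(-1, 0)
t=3: X=(-1, 0), d=1 → -e1, X_4=(-2, 0)
t=4: X=(-2, 0), d=3 → -e2, X_5=(-2, -1)
t=5: X=(-2, -1), d=0 → +e1, X_6=(-1, -1)
t=6: X=(-1, -1), d=1 → -e1, X_7=(-2, -1)
t=7: X=(-2, -1), d=3 → -e2, X_8=(-2, -2)
t=8: X=(-2, -2), d=1 → -e1, X_9=(-3, -2)
t=9: X=(-3, -2), d=3 → -e2, X_10=(-3, -3)
t=10: X=(-3, -3), d=3 → -e2, X_11=(-3, -4)
t=11: X=(-3, -4), d=0 → +e1, X_12=(-2, -4)
t=12: X=(-2, -4), d=3 → -e2, X_13=(-2, -5)
t=13: X=(-2, -5), d=0 → +e1, X_14=(-1, -5)
t=14: X=(-1, -5), d=3 → -e2, X_15=(-1, -6)
t=15: X=(-1, -6), d=0 → +e1, X_16=(0, -6)

(0, -6)


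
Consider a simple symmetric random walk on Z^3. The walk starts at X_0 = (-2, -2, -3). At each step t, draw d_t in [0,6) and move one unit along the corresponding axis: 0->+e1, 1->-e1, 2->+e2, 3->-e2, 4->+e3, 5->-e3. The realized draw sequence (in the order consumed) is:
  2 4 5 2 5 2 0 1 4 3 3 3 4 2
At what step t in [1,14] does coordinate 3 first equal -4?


5

t=0: X=(-2, -2, -3), d=2 → +e2, X_1=(-2, -1, -3)
t=1: X=(-2, -1, -3), d=4 → +e3, X_2=(-2, -1, -2)
t=2: X=(-2, -1, -2), d=5 → -e3, X_3=(-2, -1, -3)
t=3: X=(-2, -1, -3), d=2 → +e2, X_4=(-2, 0, -3)
t=4: X=(-2, 0, -3), d=5 → -e3, X_5=(-2, 0, -4)
t=5: X=(-2, 0, -4), d=2 → +e2, X_6=(-2, 1, -4)
t=6: X=(-2, 1, -4), d=0 → +e1, X_7=(-1, 1, -4)
t=7: X=(-1, 1, -4), d=1 → -e1, X_8=(-2, 1, -4)
t=8: X=(-2, 1, -4), d=4 → +e3, X_9=(-2, 1, -3)
t=9: X=(-2, 1, -3), d=3 → -e2, X_10=(-2, 0, -3)
t=10: X=(-2, 0, -3), d=3 → -e2, X_11=(-2, -1, -3)
t=11: X=(-2, -1, -3), d=3 → -e2, X_12=(-2, -2, -3)
t=12: X=(-2, -2, -3), d=4 → +e3, X_13=(-2, -2, -2)
t=13: X=(-2, -2, -2), d=2 → +e2, X_14=(-2, -1, -2)


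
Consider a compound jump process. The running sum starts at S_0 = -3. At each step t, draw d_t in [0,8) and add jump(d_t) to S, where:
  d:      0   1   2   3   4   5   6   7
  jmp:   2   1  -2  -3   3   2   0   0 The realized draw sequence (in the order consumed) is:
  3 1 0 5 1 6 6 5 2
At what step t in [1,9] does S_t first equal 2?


t=0: S=-3, d=3, jump=-3, S_1=-6
t=1: S=-6, d=1, jump=1, S_2=-5
t=2: S=-5, d=0, jump=2, S_3=-3
t=3: S=-3, d=5, jump=2, S_4=-1
t=4: S=-1, d=1, jump=1, S_5=0
t=5: S=0, d=6, jump=0, S_6=0
t=6: S=0, d=6, jump=0, S_7=0
t=7: S=0, d=5, jump=2, S_8=2
t=8: S=2, d=2, jump=-2, S_9=0

8


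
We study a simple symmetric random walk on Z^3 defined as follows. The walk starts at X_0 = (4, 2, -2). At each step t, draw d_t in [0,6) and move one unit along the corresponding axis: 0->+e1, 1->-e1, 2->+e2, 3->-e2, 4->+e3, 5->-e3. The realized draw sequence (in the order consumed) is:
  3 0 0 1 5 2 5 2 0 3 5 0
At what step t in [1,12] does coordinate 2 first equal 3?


t=0: X=(4, 2, -2), d=3 → -e2, X_1=(4, 1, -2)
t=1: X=(4, 1, -2), d=0 → +e1, X_2=(5, 1, -2)
t=2: X=(5, 1, -2), d=0 → +e1, X_3=(6, 1, -2)
t=3: X=(6, 1, -2), d=1 → -e1, X_4=(5, 1, -2)
t=4: X=(5, 1, -2), d=5 → -e3, X_5=(5, 1, -3)
t=5: X=(5, 1, -3), d=2 → +e2, X_6=(5, 2, -3)
t=6: X=(5, 2, -3), d=5 → -e3, X_7=(5, 2, -4)
t=7: X=(5, 2, -4), d=2 → +e2, X_8=(5, 3, -4)
t=8: X=(5, 3, -4), d=0 → +e1, X_9=(6, 3, -4)
t=9: X=(6, 3, -4), d=3 → -e2, X_10=(6, 2, -4)
t=10: X=(6, 2, -4), d=5 → -e3, X_11=(6, 2, -5)
t=11: X=(6, 2, -5), d=0 → +e1, X_12=(7, 2, -5)

8


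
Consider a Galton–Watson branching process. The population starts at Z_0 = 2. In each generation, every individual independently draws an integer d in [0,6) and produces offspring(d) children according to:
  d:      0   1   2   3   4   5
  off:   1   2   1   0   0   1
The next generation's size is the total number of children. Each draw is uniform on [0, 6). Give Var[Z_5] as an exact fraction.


Outcome values over d=0..5: [1, 2, 1, 0, 0, 1]
Σy = 5, Σy² = 7, M = 6
μ = 5/6 = 5/6,  σ² = 7/6 − (5/6)² = 17/36
V_0 = 0, E_0 = 2
V_1 = 17/36·E_0 + (5/6)²·V_0 = 17/18;  E_1 = 5/3
V_2 = 17/36·E_1 + (5/6)²·V_1 = 935/648;  E_2 = 25/18
V_3 = 17/36·E_2 + (5/6)²·V_2 = 38675/23328;  E_3 = 125/108
V_4 = 17/36·E_3 + (5/6)²·V_3 = 1425875/839808;  E_4 = 625/648
V_5 = 17/36·E_4 + (5/6)²·V_4 = 49416875/30233088;  E_5 = 3125/3888

49416875/30233088


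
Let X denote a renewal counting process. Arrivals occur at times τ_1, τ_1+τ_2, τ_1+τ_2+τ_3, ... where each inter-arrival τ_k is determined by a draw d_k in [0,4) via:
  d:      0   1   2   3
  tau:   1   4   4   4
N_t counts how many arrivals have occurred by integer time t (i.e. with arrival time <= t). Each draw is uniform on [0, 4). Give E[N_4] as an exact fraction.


277/256

Inter-arrival values over d=0..3: [1, 4, 4, 4]
Each d has probability 1/4, so the pmf of τ is: f(1) = 1/4, f(4) = 3/4
Renewal equation for m(n) = E[N_n]: condition on τ_1 = k (if k <= n, one arrival plus a fresh copy on the remaining n−k steps): m(n) = F(n) + Σ_{k<=n} f(k)·m(n−k), where F(n) = P(τ <= n) and m(0) = 0
m(1) = F(1) = 1/4
m(2) = F(2) + f(1)·m(1) = 1/4 + 1/4·1/4 = 5/16
m(3) = F(3) + f(1)·m(2) = 1/4 + 1/4·5/16 = 21/64
m(4) = F(4) + f(1)·m(3) = 1 + 1/4·21/64 = 277/256
E[N_4] = m(4) = 277/256


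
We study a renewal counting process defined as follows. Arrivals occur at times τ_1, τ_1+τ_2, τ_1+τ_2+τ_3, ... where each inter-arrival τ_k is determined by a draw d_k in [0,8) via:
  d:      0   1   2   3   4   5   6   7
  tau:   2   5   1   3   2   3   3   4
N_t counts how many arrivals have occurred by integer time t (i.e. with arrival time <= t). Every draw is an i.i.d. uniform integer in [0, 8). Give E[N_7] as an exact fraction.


Inter-arrival values over d=0..7: [2, 5, 1, 3, 2, 3, 3, 4]
Each d has probability 1/8, so the pmf of τ is: f(1) = 1/8, f(2) = 1/4, f(3) = 3/8, f(4) = 1/8, f(5) = 1/8
Renewal equation for m(n) = E[N_n]: condition on τ_1 = k (if k <= n, one arrival plus a fresh copy on the remaining n−k steps): m(n) = F(n) + Σ_{k<=n} f(k)·m(n−k), where F(n) = P(τ <= n) and m(0) = 0
m(1) = F(1) = 1/8
m(2) = F(2) + f(1)·m(1) = 3/8 + 1/8·1/8 = 25/64
m(3) = F(3) + f(1)·m(2) + f(2)·m(1) = 3/4 + 1/8·25/64 + 1/4·1/8 = 425/512
m(4) = F(4) + f(1)·m(3) + f(2)·m(2) + f(3)·m(1) = 7/8 + 1/8·425/512 + 1/4·25/64 + 3/8·1/8 = 4601/4096
m(5) = F(5) + f(1)·m(4) + f(2)·m(3) + f(3)·m(2) + f(4)·m(1) = 1 + 1/8·4601/4096 + 1/4·425/512 + 3/8·25/64 + 1/8·1/8 = 49481/32768
m(6) = F(6) + f(1)·m(5) + f(2)·m(4) + f(3)·m(3) + f(4)·m(2) + f(5)·m(1) = 1 + 1/8·49481/32768 + 1/4·4601/4096 + 3/8·425/512 + 1/8·25/64 + 1/8·1/8 = 483737/262144
m(7) = F(7) + f(1)·m(6) + f(2)·m(5) + f(3)·m(4) + f(4)·m(3) + f(5)·m(2) = 1 + 1/8·483737/262144 + 1/4·49481/32768 + 3/8·4601/4096 + 1/8·425/512 + 1/8·25/64 = 4575977/2097152
E[N_7] = m(7) = 4575977/2097152

4575977/2097152


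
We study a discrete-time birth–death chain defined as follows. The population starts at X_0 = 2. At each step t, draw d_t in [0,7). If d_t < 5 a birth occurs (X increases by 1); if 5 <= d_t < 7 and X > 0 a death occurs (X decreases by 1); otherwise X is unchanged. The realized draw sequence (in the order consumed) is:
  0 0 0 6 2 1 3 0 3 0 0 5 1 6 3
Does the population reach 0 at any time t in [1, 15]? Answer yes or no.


t=0: X=2, d=0 → birth, X_1=3
t=1: X=3, d=0 → birth, X_2=4
t=2: X=4, d=0 → birth, X_3=5
t=3: X=5, d=6 → death, X_4=4
t=4: X=4, d=2 → birth, X_5=5
t=5: X=5, d=1 → birth, X_6=6
t=6: X=6, d=3 → birth, X_7=7
t=7: X=7, d=0 → birth, X_8=8
t=8: X=8, d=3 → birth, X_9=9
t=9: X=9, d=0 → birth, X_10=10
t=10: X=10, d=0 → birth, X_11=11
t=11: X=11, d=5 → death, X_12=10
t=12: X=10, d=1 → birth, X_13=11
t=13: X=11, d=6 → death, X_14=10
t=14: X=10, d=3 → birth, X_15=11

no


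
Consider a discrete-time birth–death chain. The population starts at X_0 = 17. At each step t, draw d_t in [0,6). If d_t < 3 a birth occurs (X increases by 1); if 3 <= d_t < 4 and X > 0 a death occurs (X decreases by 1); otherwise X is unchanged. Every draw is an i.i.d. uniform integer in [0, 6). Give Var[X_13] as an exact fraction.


X can drop by at most 1 per step and X_0 = 17 > T = 13, so X_t >= 17 − t >= 4 > 0 for every t <= 13: the floor at 0 (the 'and X > 0' condition) never binds. Hence X_13 = X_0 + Σ_{t<13} Y_t with i.i.d. increments Y_t = y(d_t) ∈ {+1, −1, 0}.
Outcome values over d=0..5: [1, 1, 1, -1, 0, 0]
Σy = 2, Σy² = 4, M = 6
μ = 2/6 = 1/3,  σ² = 4/6 − (1/3)² = 5/9
Independent increments: Var[X_13] = 13·σ² = 13·(5/9) = 65/9

65/9


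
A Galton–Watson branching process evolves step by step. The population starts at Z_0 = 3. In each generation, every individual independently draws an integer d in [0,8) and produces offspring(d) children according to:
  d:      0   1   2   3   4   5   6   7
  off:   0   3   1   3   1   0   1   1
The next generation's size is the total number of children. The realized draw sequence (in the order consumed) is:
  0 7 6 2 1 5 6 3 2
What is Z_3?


5

gen 0: Z_0=3, draws=[0, 7, 6], offspring=[0, 1, 1], Z_1=2
gen 1: Z_1=2, draws=[2, 1], offspring=[1, 3], Z_2=4
gen 2: Z_2=4, draws=[5, 6, 3, 2], offspring=[0, 1, 3, 1], Z_3=5


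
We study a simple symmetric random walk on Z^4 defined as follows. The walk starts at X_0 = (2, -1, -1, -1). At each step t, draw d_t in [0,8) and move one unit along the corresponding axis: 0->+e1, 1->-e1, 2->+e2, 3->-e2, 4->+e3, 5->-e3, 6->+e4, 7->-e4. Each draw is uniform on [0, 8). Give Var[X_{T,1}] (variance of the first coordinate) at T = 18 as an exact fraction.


Outcome values over d=0..7: [1, -1, 0, 0, 0, 0, 0, 0]
Σy = 0, Σy² = 2, M = 8
μ = 0/8 = 0,  σ² = 2/8 − (0)² = 1/4
Independent increments: Var[X_18] = 18·σ² = 18·(1/4) = 9/2

9/2


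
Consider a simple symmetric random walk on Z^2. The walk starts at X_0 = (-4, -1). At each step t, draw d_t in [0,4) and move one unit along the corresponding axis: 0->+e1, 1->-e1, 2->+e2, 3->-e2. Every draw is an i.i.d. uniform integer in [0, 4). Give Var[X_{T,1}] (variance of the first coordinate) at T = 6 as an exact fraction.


Outcome values over d=0..3: [1, -1, 0, 0]
Σy = 0, Σy² = 2, M = 4
μ = 0/4 = 0,  σ² = 2/4 − (0)² = 1/2
Independent increments: Var[X_6] = 6·σ² = 6·(1/2) = 3

3


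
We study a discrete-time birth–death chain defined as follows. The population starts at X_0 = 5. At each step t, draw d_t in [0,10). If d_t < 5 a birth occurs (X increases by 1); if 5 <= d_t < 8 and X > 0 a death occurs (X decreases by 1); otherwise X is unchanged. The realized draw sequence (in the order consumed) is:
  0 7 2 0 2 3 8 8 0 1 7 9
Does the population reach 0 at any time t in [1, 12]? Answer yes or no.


t=0: X=5, d=0 → birth, X_1=6
t=1: X=6, d=7 → death, X_2=5
t=2: X=5, d=2 → birth, X_3=6
t=3: X=6, d=0 → birth, X_4=7
t=4: X=7, d=2 → birth, X_5=8
t=5: X=8, d=3 → birth, X_6=9
t=6: X=9, d=8 → hold, X_7=9
t=7: X=9, d=8 → hold, X_8=9
t=8: X=9, d=0 → birth, X_9=10
t=9: X=10, d=1 → birth, X_10=11
t=10: X=11, d=7 → death, X_11=10
t=11: X=10, d=9 → hold, X_12=10

no


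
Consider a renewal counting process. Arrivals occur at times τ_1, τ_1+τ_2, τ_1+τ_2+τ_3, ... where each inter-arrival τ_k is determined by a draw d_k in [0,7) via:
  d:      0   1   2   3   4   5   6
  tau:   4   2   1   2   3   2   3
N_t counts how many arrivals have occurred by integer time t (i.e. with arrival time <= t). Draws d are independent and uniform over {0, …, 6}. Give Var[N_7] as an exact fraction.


346186019472/678223072849

Inter-arrival values over d=0..6: [4, 2, 1, 2, 3, 2, 3]
Each d has probability 1/7, so the pmf of τ is: f(1) = 1/7, f(2) = 3/7, f(3) = 2/7, f(4) = 1/7
Let p_n(j) = P(N_n = j), with p_0 = [1]. Condition on τ_1: p_n(0) = P(τ > n), and for j >= 1, p_n(j) = Σ_{k<=n} f(k)·p_{n−k}(j−1)
p_1 = [6/7, 1/7]  (j = 0..1)
p_2 = [3/7, 27/49, 1/49]  (j = 0..2)
p_3 = [1/7, 5/7, 48/343, 1/343]  (j = 0..3)
p_4 = [0, 29/49, 130/343, 69/2401, 1/2401]  (j = 0..4)
p_5 = [0, 15/49, 195/343, 288/2401, 90/16807, 1/16807]  (j = 0..5)
p_6 = [0, 5/49, 199/343, 688/2401, 509/16807, 111/117649, 1/117649]  (j = 0..6)
p_7 = [0, 1/49, 143/343, 156/343, 1697/16807, 793/117649, 132/823543, 1/823543]  (j = 0..7)
E[N_7] = Σ j·p_7(j) = 2188327/823543;  E[N_7²] = Σ j²·p_7(j) = 6235207/823543
Var[N_7] = 6235207/823543 − (2188327/823543)² = 346186019472/678223072849


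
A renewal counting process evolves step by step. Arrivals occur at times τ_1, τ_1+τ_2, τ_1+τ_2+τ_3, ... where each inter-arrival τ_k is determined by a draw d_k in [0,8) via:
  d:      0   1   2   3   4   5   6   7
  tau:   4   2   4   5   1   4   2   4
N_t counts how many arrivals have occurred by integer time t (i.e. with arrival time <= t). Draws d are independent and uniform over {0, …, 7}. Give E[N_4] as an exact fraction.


Inter-arrival values over d=0..7: [4, 2, 4, 5, 1, 4, 2, 4]
Each d has probability 1/8, so the pmf of τ is: f(1) = 1/8, f(2) = 1/4, f(4) = 1/2, f(5) = 1/8
Renewal equation for m(n) = E[N_n]: condition on τ_1 = k (if k <= n, one arrival plus a fresh copy on the remaining n−k steps): m(n) = F(n) + Σ_{k<=n} f(k)·m(n−k), where F(n) = P(τ <= n) and m(0) = 0
m(1) = F(1) = 1/8
m(2) = F(2) + f(1)·m(1) = 3/8 + 1/8·1/8 = 25/64
m(3) = F(3) + f(1)·m(2) + f(2)·m(1) = 3/8 + 1/8·25/64 + 1/4·1/8 = 233/512
m(4) = F(4) + f(1)·m(3) + f(2)·m(2) = 7/8 + 1/8·233/512 + 1/4·25/64 = 4217/4096
E[N_4] = m(4) = 4217/4096

4217/4096


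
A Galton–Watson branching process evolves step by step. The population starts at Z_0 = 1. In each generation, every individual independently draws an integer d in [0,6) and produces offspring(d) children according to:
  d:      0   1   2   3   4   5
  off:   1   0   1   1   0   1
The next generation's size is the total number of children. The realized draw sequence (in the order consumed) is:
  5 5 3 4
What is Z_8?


0

gen 0: Z_0=1, draws=[5], offspring=[1], Z_1=1
gen 1: Z_1=1, draws=[5], offspring=[1], Z_2=1
gen 2: Z_2=1, draws=[3], offspring=[1], Z_3=1
gen 3: Z_3=1, draws=[4], offspring=[0], Z_4=0
gen 4: Z_4=0, draws=[], offspring=[], Z_5=0
gen 5: Z_5=0, draws=[], offspring=[], Z_6=0
gen 6: Z_6=0, draws=[], offspring=[], Z_7=0
gen 7: Z_7=0, draws=[], offspring=[], Z_8=0


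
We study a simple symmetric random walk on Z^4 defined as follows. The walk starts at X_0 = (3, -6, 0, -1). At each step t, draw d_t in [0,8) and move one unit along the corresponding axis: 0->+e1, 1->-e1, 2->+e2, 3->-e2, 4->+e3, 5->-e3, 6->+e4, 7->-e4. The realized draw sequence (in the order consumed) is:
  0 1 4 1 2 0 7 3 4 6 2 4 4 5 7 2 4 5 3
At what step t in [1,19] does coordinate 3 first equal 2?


t=0: X=(3, -6, 0, -1), d=0 → +e1, X_1=(4, -6, 0, -1)
t=1: X=(4, -6, 0, -1), d=1 → -e1, X_2=(3, -6, 0, -1)
t=2: X=(3, -6, 0, -1), d=4 → +e3, X_3=(3, -6, 1, -1)
t=3: X=(3, -6, 1, -1), d=1 → -e1, X_4=(2, -6, 1, -1)
t=4: X=(2, -6, 1, -1), d=2 → +e2, X_5=(2, -5, 1, -1)
t=5: X=(2, -5, 1, -1), d=0 → +e1, X_6=(3, -5, 1, -1)
t=6: X=(3, -5, 1, -1), d=7 → -e4, X_7=(3, -5, 1, -2)
t=7: X=(3, -5, 1, -2), d=3 → -e2, X_8=(3, -6, 1, -2)
t=8: X=(3, -6, 1, -2), d=4 → +e3, X_9=(3, -6, 2, -2)
t=9: X=(3, -6, 2, -2), d=6 → +e4, X_10=(3, -6, 2, -1)
t=10: X=(3, -6, 2, -1), d=2 → +e2, X_11=(3, -5, 2, -1)
t=11: X=(3, -5, 2, -1), d=4 → +e3, X_12=(3, -5, 3, -1)
t=12: X=(3, -5, 3, -1), d=4 → +e3, X_13=(3, -5, 4, -1)
t=13: X=(3, -5, 4, -1), d=5 → -e3, X_14=(3, -5, 3, -1)
t=14: X=(3, -5, 3, -1), d=7 → -e4, X_15=(3, -5, 3, -2)
t=15: X=(3, -5, 3, -2), d=2 → +e2, X_16=(3, -4, 3, -2)
t=16: X=(3, -4, 3, -2), d=4 → +e3, X_17=(3, -4, 4, -2)
t=17: X=(3, -4, 4, -2), d=5 → -e3, X_18=(3, -4, 3, -2)
t=18: X=(3, -4, 3, -2), d=3 → -e2, X_19=(3, -5, 3, -2)

9


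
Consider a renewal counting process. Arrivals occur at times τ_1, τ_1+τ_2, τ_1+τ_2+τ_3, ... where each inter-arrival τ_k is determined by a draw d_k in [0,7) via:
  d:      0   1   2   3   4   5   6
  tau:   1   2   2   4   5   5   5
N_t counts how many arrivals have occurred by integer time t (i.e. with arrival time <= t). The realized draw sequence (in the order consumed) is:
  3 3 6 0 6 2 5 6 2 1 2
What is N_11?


2

draw d_1=3: τ_1=4, arrival time A_1=4
draw d_2=3: τ_2=4, arrival time A_2=8
draw d_3=6: τ_3=5, arrival time A_3=13
draw d_4=0: τ_4=1, arrival time A_4=14
draw d_5=6: τ_5=5, arrival time A_5=19
draw d_6=2: τ_6=2, arrival time A_6=21
draw d_7=5: τ_7=5, arrival time A_7=26
draw d_8=6: τ_8=5, arrival time A_8=31
draw d_9=2: τ_9=2, arrival time A_9=33
draw d_10=1: τ_10=2, arrival time A_10=35
draw d_11=2: τ_11=2, arrival time A_11=37
N_t over t=0..11: 0:0 1:0 2:0 3:0 4:1 5:1 6:1 7:1 8:2 9:2 10:2 11:2


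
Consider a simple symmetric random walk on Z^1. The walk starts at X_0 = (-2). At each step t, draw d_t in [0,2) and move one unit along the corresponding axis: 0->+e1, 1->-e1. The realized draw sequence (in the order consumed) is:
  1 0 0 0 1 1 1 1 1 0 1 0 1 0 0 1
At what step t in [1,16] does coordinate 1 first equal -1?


t=0: X=(-2), d=1 → -e1, X_1=(-3)
t=1: X=(-3), d=0 → +e1, X_2=(-2)
t=2: X=(-2), d=0 → +e1, X_3=(-1)
t=3: X=(-1), d=0 → +e1, X_4=(0)
t=4: X=(0), d=1 → -e1, X_5=(-1)
t=5: X=(-1), d=1 → -e1, X_6=(-2)
t=6: X=(-2), d=1 → -e1, X_7=(-3)
t=7: X=(-3), d=1 → -e1, X_8=(-4)
t=8: X=(-4), d=1 → -e1, X_9=(-5)
t=9: X=(-5), d=0 → +e1, X_10=(-4)
t=10: X=(-4), d=1 → -e1, X_11=(-5)
t=11: X=(-5), d=0 → +e1, X_12=(-4)
t=12: X=(-4), d=1 → -e1, X_13=(-5)
t=13: X=(-5), d=0 → +e1, X_14=(-4)
t=14: X=(-4), d=0 → +e1, X_15=(-3)
t=15: X=(-3), d=1 → -e1, X_16=(-4)

3


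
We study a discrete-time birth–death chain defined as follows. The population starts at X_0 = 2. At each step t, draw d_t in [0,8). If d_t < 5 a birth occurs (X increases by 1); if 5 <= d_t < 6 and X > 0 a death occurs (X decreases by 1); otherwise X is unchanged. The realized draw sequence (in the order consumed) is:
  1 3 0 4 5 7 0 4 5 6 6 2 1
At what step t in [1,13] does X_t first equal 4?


2

t=0: X=2, d=1 → birth, X_1=3
t=1: X=3, d=3 → birth, X_2=4
t=2: X=4, d=0 → birth, X_3=5
t=3: X=5, d=4 → birth, X_4=6
t=4: X=6, d=5 → death, X_5=5
t=5: X=5, d=7 → hold, X_6=5
t=6: X=5, d=0 → birth, X_7=6
t=7: X=6, d=4 → birth, X_8=7
t=8: X=7, d=5 → death, X_9=6
t=9: X=6, d=6 → hold, X_10=6
t=10: X=6, d=6 → hold, X_11=6
t=11: X=6, d=2 → birth, X_12=7
t=12: X=7, d=1 → birth, X_13=8


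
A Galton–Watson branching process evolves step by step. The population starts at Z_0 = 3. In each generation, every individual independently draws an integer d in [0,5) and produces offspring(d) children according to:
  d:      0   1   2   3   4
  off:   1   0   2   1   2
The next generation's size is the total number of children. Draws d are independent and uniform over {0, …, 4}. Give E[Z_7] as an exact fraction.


Outcome values over d=0..4: [1, 0, 2, 1, 2]
Σy = 6, Σy² = 10, M = 5
μ = 6/5 = 6/5,  σ² = 10/5 − (6/5)² = 14/25
E[Z_0] = 3
E[Z_1] = 6/5·E[Z_0] = 18/5
E[Z_2] = 6/5·E[Z_1] = 108/25
E[Z_3] = 6/5·E[Z_2] = 648/125
E[Z_4] = 6/5·E[Z_3] = 3888/625
E[Z_5] = 6/5·E[Z_4] = 23328/3125
E[Z_6] = 6/5·E[Z_5] = 139968/15625
E[Z_7] = 6/5·E[Z_6] = 839808/78125

839808/78125


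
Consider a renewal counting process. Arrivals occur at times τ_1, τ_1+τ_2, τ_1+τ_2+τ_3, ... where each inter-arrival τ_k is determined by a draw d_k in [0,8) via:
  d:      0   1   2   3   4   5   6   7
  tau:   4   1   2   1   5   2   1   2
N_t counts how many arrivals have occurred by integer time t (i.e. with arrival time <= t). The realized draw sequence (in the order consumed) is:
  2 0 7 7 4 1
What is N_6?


draw d_1=2: τ_1=2, arrival time A_1=2
draw d_2=0: τ_2=4, arrival time A_2=6
draw d_3=7: τ_3=2, arrival time A_3=8
draw d_4=7: τ_4=2, arrival time A_4=10
draw d_5=4: τ_5=5, arrival time A_5=15
draw d_6=1: τ_6=1, arrival time A_6=16
N_t over t=0..6: 0:0 1:0 2:1 3:1 4:1 5:1 6:2

2


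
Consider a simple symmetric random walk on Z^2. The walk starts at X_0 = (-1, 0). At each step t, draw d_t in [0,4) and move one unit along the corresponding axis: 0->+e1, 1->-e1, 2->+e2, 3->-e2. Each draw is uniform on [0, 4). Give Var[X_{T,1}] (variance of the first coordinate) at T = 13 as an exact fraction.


Outcome values over d=0..3: [1, -1, 0, 0]
Σy = 0, Σy² = 2, M = 4
μ = 0/4 = 0,  σ² = 2/4 − (0)² = 1/2
Independent increments: Var[X_13] = 13·σ² = 13·(1/2) = 13/2

13/2


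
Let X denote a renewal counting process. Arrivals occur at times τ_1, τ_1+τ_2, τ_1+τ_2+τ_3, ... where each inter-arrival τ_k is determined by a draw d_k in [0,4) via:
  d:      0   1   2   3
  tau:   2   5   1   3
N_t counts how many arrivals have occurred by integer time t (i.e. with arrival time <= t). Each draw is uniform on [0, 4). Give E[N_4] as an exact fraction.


Inter-arrival values over d=0..3: [2, 5, 1, 3]
Each d has probability 1/4, so the pmf of τ is: f(1) = 1/4, f(2) = 1/4, f(3) = 1/4, f(5) = 1/4
Renewal equation for m(n) = E[N_n]: condition on τ_1 = k (if k <= n, one arrival plus a fresh copy on the remaining n−k steps): m(n) = F(n) + Σ_{k<=n} f(k)·m(n−k), where F(n) = P(τ <= n) and m(0) = 0
m(1) = F(1) = 1/4
m(2) = F(2) + f(1)·m(1) = 1/2 + 1/4·1/4 = 9/16
m(3) = F(3) + f(1)·m(2) + f(2)·m(1) = 3/4 + 1/4·9/16 + 1/4·1/4 = 61/64
m(4) = F(4) + f(1)·m(3) + f(2)·m(2) + f(3)·m(1) = 3/4 + 1/4·61/64 + 1/4·9/16 + 1/4·1/4 = 305/256
E[N_4] = m(4) = 305/256

305/256


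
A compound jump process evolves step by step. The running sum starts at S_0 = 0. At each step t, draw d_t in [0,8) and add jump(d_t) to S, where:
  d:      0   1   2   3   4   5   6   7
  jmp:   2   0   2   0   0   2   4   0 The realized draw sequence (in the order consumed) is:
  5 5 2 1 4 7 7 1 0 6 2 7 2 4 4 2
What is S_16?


18

t=0: S=0, d=5, jump=2, S_1=2
t=1: S=2, d=5, jump=2, S_2=4
t=2: S=4, d=2, jump=2, S_3=6
t=3: S=6, d=1, jump=0, S_4=6
t=4: S=6, d=4, jump=0, S_5=6
t=5: S=6, d=7, jump=0, S_6=6
t=6: S=6, d=7, jump=0, S_7=6
t=7: S=6, d=1, jump=0, S_8=6
t=8: S=6, d=0, jump=2, S_9=8
t=9: S=8, d=6, jump=4, S_10=12
t=10: S=12, d=2, jump=2, S_11=14
t=11: S=14, d=7, jump=0, S_12=14
t=12: S=14, d=2, jump=2, S_13=16
t=13: S=16, d=4, jump=0, S_14=16
t=14: S=16, d=4, jump=0, S_15=16
t=15: S=16, d=2, jump=2, S_16=18


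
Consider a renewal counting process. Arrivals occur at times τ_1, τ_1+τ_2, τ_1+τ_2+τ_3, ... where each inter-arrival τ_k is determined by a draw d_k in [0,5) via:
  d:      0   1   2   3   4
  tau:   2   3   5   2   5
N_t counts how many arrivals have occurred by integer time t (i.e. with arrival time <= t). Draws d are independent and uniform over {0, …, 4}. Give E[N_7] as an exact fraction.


Inter-arrival values over d=0..4: [2, 3, 5, 2, 5]
Each d has probability 1/5, so the pmf of τ is: f(2) = 2/5, f(3) = 1/5, f(5) = 2/5
Renewal equation for m(n) = E[N_n]: condition on τ_1 = k (if k <= n, one arrival plus a fresh copy on the remaining n−k steps): m(n) = F(n) + Σ_{k<=n} f(k)·m(n−k), where F(n) = P(τ <= n) and m(0) = 0
m(1) = F(1) = 0
m(2) = F(2) = 2/5
m(3) = F(3) = 3/5
m(4) = F(4) + f(2)·m(2) = 3/5 + 2/5·2/5 = 19/25
m(5) = F(5) + f(2)·m(3) + f(3)·m(2) = 1 + 2/5·3/5 + 1/5·2/5 = 33/25
m(6) = F(6) + f(2)·m(4) + f(3)·m(3) = 1 + 2/5·19/25 + 1/5·3/5 = 178/125
m(7) = F(7) + f(2)·m(5) + f(3)·m(4) + f(5)·m(2) = 1 + 2/5·33/25 + 1/5·19/25 + 2/5·2/5 = 46/25
E[N_7] = m(7) = 46/25

46/25


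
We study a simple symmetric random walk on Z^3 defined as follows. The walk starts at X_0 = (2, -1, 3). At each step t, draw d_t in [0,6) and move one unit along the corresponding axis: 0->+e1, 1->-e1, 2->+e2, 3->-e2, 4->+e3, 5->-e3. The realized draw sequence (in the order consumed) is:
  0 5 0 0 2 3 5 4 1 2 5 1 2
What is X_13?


t=0: X=(2, -1, 3), d=0 → +e1, X_1=(3, -1, 3)
t=1: X=(3, -1, 3), d=5 → -e3, X_2=(3, -1, 2)
t=2: X=(3, -1, 2), d=0 → +e1, X_3=(4, -1, 2)
t=3: X=(4, -1, 2), d=0 → +e1, X_4=(5, -1, 2)
t=4: X=(5, -1, 2), d=2 → +e2, X_5=(5, 0, 2)
t=5: X=(5, 0, 2), d=3 → -e2, X_6=(5, -1, 2)
t=6: X=(5, -1, 2), d=5 → -e3, X_7=(5, -1, 1)
t=7: X=(5, -1, 1), d=4 → +e3, X_8=(5, -1, 2)
t=8: X=(5, -1, 2), d=1 → -e1, X_9=(4, -1, 2)
t=9: X=(4, -1, 2), d=2 → +e2, X_10=(4, 0, 2)
t=10: X=(4, 0, 2), d=5 → -e3, X_11=(4, 0, 1)
t=11: X=(4, 0, 1), d=1 → -e1, X_12=(3, 0, 1)
t=12: X=(3, 0, 1), d=2 → +e2, X_13=(3, 1, 1)

(3, 1, 1)


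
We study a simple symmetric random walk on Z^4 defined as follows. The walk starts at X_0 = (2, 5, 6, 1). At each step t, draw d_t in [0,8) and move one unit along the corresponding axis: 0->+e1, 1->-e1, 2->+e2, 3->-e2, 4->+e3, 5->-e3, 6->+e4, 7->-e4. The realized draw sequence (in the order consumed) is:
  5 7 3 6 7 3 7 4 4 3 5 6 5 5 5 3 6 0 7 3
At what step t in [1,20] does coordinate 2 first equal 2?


t=0: X=(2, 5, 6, 1), d=5 → -e3, X_1=(2, 5, 5, 1)
t=1: X=(2, 5, 5, 1), d=7 → -e4, X_2=(2, 5, 5, 0)
t=2: X=(2, 5, 5, 0), d=3 → -e2, X_3=(2, 4, 5, 0)
t=3: X=(2, 4, 5, 0), d=6 → +e4, X_4=(2, 4, 5, 1)
t=4: X=(2, 4, 5, 1), d=7 → -e4, X_5=(2, 4, 5, 0)
t=5: X=(2, 4, 5, 0), d=3 → -e2, X_6=(2, 3, 5, 0)
t=6: X=(2, 3, 5, 0), d=7 → -e4, X_7=(2, 3, 5, -1)
t=7: X=(2, 3, 5, -1), d=4 → +e3, X_8=(2, 3, 6, -1)
t=8: X=(2, 3, 6, -1), d=4 → +e3, X_9=(2, 3, 7, -1)
t=9: X=(2, 3, 7, -1), d=3 → -e2, X_10=(2, 2, 7, -1)
t=10: X=(2, 2, 7, -1), d=5 → -e3, X_11=(2, 2, 6, -1)
t=11: X=(2, 2, 6, -1), d=6 → +e4, X_12=(2, 2, 6, 0)
t=12: X=(2, 2, 6, 0), d=5 → -e3, X_13=(2, 2, 5, 0)
t=13: X=(2, 2, 5, 0), d=5 → -e3, X_14=(2, 2, 4, 0)
t=14: X=(2, 2, 4, 0), d=5 → -e3, X_15=(2, 2, 3, 0)
t=15: X=(2, 2, 3, 0), d=3 → -e2, X_16=(2, 1, 3, 0)
t=16: X=(2, 1, 3, 0), d=6 → +e4, X_17=(2, 1, 3, 1)
t=17: X=(2, 1, 3, 1), d=0 → +e1, X_18=(3, 1, 3, 1)
t=18: X=(3, 1, 3, 1), d=7 → -e4, X_19=(3, 1, 3, 0)
t=19: X=(3, 1, 3, 0), d=3 → -e2, X_20=(3, 0, 3, 0)

10


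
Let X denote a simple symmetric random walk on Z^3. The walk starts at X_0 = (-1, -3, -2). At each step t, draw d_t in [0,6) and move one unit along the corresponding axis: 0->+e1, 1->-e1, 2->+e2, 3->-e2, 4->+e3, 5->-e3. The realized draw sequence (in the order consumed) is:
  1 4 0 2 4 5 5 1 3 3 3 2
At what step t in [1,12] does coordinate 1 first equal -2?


t=0: X=(-1, -3, -2), d=1 → -e1, X_1=(-2, -3, -2)
t=1: X=(-2, -3, -2), d=4 → +e3, X_2=(-2, -3, -1)
t=2: X=(-2, -3, -1), d=0 → +e1, X_3=(-1, -3, -1)
t=3: X=(-1, -3, -1), d=2 → +e2, X_4=(-1, -2, -1)
t=4: X=(-1, -2, -1), d=4 → +e3, X_5=(-1, -2, 0)
t=5: X=(-1, -2, 0), d=5 → -e3, X_6=(-1, -2, -1)
t=6: X=(-1, -2, -1), d=5 → -e3, X_7=(-1, -2, -2)
t=7: X=(-1, -2, -2), d=1 → -e1, X_8=(-2, -2, -2)
t=8: X=(-2, -2, -2), d=3 → -e2, X_9=(-2, -3, -2)
t=9: X=(-2, -3, -2), d=3 → -e2, X_10=(-2, -4, -2)
t=10: X=(-2, -4, -2), d=3 → -e2, X_11=(-2, -5, -2)
t=11: X=(-2, -5, -2), d=2 → +e2, X_12=(-2, -4, -2)

1


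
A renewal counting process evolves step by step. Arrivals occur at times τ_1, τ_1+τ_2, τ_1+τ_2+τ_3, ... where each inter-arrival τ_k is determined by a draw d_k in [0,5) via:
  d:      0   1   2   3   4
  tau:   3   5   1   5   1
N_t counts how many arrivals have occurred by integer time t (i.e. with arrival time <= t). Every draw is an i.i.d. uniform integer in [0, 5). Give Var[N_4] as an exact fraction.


Inter-arrival values over d=0..4: [3, 5, 1, 5, 1]
Each d has probability 1/5, so the pmf of τ is: f(1) = 2/5, f(3) = 1/5, f(5) = 2/5
Let p_n(j) = P(N_n = j), with p_0 = [1]. Condition on τ_1: p_n(0) = P(τ > n), and for j >= 1, p_n(j) = Σ_{k<=n} f(k)·p_{n−k}(j−1)
p_1 = [3/5, 2/5]  (j = 0..1)
p_2 = [3/5, 6/25, 4/25]  (j = 0..2)
p_3 = [2/5, 11/25, 12/125, 8/125]  (j = 0..3)
p_4 = [2/5, 7/25, 32/125, 24/625, 16/625]  (j = 0..4)
E[N_4] = Σ j·p_4(j) = 631/625;  E[N_4²] = Σ j²·p_4(j) = 1287/625
Var[N_4] = 1287/625 − (631/625)² = 406214/390625

406214/390625


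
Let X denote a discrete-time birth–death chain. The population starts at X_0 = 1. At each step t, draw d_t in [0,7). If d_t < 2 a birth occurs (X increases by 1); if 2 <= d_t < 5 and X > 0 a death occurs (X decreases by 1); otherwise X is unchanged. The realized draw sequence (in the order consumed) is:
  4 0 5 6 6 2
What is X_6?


0

t=0: X=1, d=4 → death, X_1=0
t=1: X=0, d=0 → birth, X_2=1
t=2: X=1, d=5 → hold, X_3=1
t=3: X=1, d=6 → hold, X_4=1
t=4: X=1, d=6 → hold, X_5=1
t=5: X=1, d=2 → death, X_6=0
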